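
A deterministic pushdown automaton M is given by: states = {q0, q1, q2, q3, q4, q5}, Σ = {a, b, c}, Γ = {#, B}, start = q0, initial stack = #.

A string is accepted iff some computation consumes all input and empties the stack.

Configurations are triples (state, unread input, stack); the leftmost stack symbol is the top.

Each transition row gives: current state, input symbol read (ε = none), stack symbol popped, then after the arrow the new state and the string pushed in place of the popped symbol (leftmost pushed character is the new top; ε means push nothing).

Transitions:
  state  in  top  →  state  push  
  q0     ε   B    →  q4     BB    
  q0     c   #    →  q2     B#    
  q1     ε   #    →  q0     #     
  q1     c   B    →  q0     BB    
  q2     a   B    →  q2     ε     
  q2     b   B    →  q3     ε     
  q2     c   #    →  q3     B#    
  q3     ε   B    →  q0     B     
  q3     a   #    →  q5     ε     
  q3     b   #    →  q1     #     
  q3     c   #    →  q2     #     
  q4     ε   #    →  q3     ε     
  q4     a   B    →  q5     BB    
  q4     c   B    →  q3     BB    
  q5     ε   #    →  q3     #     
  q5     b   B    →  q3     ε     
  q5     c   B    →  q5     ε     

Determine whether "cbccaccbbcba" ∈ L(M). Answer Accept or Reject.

(q0, cbccaccbbcba, #) ⊢ (q2, bccaccbbcba, B#) ⊢ (q3, ccaccbbcba, #) ⊢ (q2, caccbbcba, #) ⊢ (q3, accbbcba, B#) ⊢ (q0, accbbcba, B#) ⊢ (q4, accbbcba, BB#) ⊢ (q5, ccbbcba, BBB#) ⊢ (q5, cbbcba, BB#) ⊢ (q5, bbcba, B#) ⊢ (q3, bcba, #) ⊢ (q1, cba, #) ⊢ (q0, cba, #) ⊢ (q2, ba, B#) ⊢ (q3, a, #) ⊢ (q5, ε, ε)
All input consumed and the stack is empty.

Accept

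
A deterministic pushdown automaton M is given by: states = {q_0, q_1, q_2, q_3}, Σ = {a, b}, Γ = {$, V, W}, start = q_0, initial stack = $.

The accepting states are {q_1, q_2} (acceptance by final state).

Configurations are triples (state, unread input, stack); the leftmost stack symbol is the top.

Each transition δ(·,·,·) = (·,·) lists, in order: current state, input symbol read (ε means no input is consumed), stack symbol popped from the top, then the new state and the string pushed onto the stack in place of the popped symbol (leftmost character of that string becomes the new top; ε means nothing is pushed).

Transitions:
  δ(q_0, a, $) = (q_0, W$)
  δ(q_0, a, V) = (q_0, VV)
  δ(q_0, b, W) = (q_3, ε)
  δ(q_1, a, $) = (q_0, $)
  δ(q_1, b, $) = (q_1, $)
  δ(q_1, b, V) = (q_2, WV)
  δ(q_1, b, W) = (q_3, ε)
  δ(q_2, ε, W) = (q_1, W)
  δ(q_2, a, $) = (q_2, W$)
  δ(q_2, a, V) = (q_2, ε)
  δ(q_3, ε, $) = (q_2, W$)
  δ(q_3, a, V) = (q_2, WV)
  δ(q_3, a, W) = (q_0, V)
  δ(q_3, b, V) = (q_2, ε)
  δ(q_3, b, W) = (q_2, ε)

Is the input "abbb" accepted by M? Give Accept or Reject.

(q_0, abbb, $)
  read a, top $: go to q_0, push W$ → (q_0, bbb, W$)
  read b, top W: go to q_3, push ε → (q_3, bb, $)
  ε-move, top $: go to q_2, push W$ → (q_2, bb, W$)
  ε-move, top W: go to q_1, push W → (q_1, bb, W$)
  read b, top W: go to q_3, push ε → (q_3, b, $)
  ε-move, top $: go to q_2, push W$ → (q_2, b, W$)
  ε-move, top W: go to q_1, push W → (q_1, b, W$)
  read b, top W: go to q_3, push ε → (q_3, ε, $)
  ε-move, top $: go to q_2, push W$ → (q_2, ε, W$)
All input consumed; state q_2 ∈ F.

Accept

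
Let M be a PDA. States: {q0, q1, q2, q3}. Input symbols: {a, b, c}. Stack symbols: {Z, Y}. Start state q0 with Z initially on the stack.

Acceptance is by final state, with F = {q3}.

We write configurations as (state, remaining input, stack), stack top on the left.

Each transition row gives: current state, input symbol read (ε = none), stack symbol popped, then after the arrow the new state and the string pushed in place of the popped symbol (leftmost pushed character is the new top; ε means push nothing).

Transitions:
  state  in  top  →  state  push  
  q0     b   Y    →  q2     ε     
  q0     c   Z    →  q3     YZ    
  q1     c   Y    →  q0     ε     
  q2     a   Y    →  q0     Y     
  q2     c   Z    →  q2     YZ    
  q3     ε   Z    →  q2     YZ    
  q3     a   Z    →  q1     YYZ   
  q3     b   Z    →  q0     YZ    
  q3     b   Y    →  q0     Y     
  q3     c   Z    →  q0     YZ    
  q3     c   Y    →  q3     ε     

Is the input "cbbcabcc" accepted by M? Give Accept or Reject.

Reject

No computation consumes all input and reaches a final state.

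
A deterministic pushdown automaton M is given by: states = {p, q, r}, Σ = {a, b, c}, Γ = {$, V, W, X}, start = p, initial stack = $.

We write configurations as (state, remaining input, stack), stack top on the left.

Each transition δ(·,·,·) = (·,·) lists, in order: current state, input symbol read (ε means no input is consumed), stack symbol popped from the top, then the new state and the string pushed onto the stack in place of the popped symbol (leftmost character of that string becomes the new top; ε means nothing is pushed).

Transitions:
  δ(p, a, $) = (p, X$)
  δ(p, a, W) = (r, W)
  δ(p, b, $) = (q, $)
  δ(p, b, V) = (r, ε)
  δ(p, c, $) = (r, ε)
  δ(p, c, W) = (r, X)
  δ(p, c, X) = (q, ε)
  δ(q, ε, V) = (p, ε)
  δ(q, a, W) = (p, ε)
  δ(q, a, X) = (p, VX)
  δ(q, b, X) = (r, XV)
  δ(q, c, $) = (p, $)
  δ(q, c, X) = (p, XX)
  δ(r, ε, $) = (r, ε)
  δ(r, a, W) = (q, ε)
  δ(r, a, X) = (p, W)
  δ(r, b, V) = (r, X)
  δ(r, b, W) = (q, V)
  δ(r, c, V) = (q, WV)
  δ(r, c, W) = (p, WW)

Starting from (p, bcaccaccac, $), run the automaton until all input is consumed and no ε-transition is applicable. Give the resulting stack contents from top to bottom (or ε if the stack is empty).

$

(p, bcaccaccac, $) ⊢ (q, caccaccac, $) ⊢ (p, accaccac, $) ⊢ (p, ccaccac, X$) ⊢ (q, caccac, $) ⊢ (p, accac, $) ⊢ (p, ccac, X$) ⊢ (q, cac, $) ⊢ (p, ac, $) ⊢ (p, c, X$) ⊢ (q, ε, $)
All input consumed in state q with stack $.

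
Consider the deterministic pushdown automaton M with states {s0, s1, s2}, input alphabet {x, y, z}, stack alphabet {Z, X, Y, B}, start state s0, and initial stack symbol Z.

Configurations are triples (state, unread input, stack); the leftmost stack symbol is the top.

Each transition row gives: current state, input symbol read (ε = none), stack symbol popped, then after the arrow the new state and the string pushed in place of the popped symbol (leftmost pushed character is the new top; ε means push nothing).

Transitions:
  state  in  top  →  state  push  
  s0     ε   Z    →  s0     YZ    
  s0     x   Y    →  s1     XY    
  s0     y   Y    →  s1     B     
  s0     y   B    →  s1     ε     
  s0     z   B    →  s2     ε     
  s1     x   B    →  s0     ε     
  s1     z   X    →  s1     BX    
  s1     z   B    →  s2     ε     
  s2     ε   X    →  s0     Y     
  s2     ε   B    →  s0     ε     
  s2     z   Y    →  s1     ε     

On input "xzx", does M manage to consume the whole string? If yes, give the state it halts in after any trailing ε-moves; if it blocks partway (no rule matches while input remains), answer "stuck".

(s0, xzx, Z)
  ε-move, top Z: go to s0, push YZ → (s0, xzx, YZ)
  read x, top Y: go to s1, push XY → (s1, zx, XYZ)
  read z, top X: go to s1, push BX → (s1, x, BXYZ)
  read x, top B: go to s0, push ε → (s0, ε, XYZ)
All input consumed; M is in state s0.

s0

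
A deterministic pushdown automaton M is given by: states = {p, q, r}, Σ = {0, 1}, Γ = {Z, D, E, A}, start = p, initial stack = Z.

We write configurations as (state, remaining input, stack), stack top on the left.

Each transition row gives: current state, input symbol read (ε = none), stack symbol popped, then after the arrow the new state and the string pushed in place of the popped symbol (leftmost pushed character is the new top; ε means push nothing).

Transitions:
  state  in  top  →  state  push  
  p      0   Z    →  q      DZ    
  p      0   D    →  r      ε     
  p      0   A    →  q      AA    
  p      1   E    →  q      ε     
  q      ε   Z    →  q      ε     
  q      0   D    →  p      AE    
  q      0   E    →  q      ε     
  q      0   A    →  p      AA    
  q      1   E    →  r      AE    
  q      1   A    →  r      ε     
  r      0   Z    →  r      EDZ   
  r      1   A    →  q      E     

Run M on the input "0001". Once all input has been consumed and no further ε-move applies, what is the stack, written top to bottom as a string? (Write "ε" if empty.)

AEZ

(p, 0001, Z)
  read 0, top Z: go to q, push DZ → (q, 001, DZ)
  read 0, top D: go to p, push AE → (p, 01, AEZ)
  read 0, top A: go to q, push AA → (q, 1, AAEZ)
  read 1, top A: go to r, push ε → (r, ε, AEZ)
All input consumed in state r with stack AEZ.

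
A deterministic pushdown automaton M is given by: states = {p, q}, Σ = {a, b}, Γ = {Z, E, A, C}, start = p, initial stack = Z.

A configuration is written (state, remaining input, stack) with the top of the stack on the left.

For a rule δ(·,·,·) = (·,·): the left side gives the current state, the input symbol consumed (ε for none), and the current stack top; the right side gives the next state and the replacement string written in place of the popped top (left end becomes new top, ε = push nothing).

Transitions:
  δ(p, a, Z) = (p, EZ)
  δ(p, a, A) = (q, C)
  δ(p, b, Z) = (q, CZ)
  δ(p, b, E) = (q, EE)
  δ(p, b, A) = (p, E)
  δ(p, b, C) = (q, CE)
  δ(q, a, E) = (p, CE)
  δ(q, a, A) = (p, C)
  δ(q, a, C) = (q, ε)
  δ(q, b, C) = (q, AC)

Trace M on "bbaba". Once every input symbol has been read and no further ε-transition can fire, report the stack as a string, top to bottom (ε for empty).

ECZ

(p, bbaba, Z)
  read b, top Z: go to q, push CZ → (q, baba, CZ)
  read b, top C: go to q, push AC → (q, aba, ACZ)
  read a, top A: go to p, push C → (p, ba, CCZ)
  read b, top C: go to q, push CE → (q, a, CECZ)
  read a, top C: go to q, push ε → (q, ε, ECZ)
All input consumed in state q with stack ECZ.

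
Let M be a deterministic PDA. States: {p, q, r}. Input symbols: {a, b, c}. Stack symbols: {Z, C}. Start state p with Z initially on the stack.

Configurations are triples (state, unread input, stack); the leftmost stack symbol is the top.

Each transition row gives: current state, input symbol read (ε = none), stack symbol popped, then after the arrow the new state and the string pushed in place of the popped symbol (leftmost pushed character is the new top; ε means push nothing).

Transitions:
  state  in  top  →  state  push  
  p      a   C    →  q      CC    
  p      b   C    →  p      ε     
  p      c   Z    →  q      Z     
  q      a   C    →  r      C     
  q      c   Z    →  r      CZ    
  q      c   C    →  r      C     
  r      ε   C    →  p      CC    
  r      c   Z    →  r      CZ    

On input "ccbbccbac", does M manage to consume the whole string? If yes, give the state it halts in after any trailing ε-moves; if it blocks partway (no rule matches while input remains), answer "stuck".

(p, ccbbccbac, Z)
  read c, top Z: go to q, push Z → (q, cbbccbac, Z)
  read c, top Z: go to r, push CZ → (r, bbccbac, CZ)
  ε-move, top C: go to p, push CC → (p, bbccbac, CCZ)
  read b, top C: go to p, push ε → (p, bccbac, CZ)
  read b, top C: go to p, push ε → (p, ccbac, Z)
  read c, top Z: go to q, push Z → (q, cbac, Z)
  read c, top Z: go to r, push CZ → (r, bac, CZ)
  ε-move, top C: go to p, push CC → (p, bac, CCZ)
  read b, top C: go to p, push ε → (p, ac, CZ)
  read a, top C: go to q, push CC → (q, c, CCZ)
  read c, top C: go to r, push C → (r, ε, CCZ)
  ε-move, top C: go to p, push CC → (p, ε, CCCZ)
All input consumed; M is in state p.

p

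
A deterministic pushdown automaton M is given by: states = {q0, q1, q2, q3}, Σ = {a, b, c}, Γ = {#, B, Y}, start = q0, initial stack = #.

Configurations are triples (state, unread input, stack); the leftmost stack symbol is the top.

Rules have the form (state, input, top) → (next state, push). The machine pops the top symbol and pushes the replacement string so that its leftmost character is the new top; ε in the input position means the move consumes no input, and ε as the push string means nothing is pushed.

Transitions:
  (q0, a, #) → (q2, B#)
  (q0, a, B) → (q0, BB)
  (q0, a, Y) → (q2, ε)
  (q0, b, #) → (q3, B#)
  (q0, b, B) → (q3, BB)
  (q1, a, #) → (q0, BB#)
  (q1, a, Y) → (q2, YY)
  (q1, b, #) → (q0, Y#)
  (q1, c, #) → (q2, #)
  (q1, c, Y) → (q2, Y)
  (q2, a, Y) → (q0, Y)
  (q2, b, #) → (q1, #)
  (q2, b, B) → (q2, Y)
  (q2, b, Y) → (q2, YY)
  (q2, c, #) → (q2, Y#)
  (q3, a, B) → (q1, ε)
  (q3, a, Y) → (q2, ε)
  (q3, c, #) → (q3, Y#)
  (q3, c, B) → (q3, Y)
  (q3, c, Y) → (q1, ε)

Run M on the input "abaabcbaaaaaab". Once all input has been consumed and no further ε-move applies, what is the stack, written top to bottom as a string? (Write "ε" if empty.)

BBBBBBBB#

(q0, abaabcbaaaaaab, #)
  read a, top #: go to q2, push B# → (q2, baabcbaaaaaab, B#)
  read b, top B: go to q2, push Y → (q2, aabcbaaaaaab, Y#)
  read a, top Y: go to q0, push Y → (q0, abcbaaaaaab, Y#)
  read a, top Y: go to q2, push ε → (q2, bcbaaaaaab, #)
  read b, top #: go to q1, push # → (q1, cbaaaaaab, #)
  read c, top #: go to q2, push # → (q2, baaaaaab, #)
  read b, top #: go to q1, push # → (q1, aaaaaab, #)
  read a, top #: go to q0, push BB# → (q0, aaaaab, BB#)
  read a, top B: go to q0, push BB → (q0, aaaab, BBB#)
  read a, top B: go to q0, push BB → (q0, aaab, BBBB#)
  read a, top B: go to q0, push BB → (q0, aab, BBBBB#)
  read a, top B: go to q0, push BB → (q0, ab, BBBBBB#)
  read a, top B: go to q0, push BB → (q0, b, BBBBBBB#)
  read b, top B: go to q3, push BB → (q3, ε, BBBBBBBB#)
All input consumed in state q3 with stack BBBBBBBB#.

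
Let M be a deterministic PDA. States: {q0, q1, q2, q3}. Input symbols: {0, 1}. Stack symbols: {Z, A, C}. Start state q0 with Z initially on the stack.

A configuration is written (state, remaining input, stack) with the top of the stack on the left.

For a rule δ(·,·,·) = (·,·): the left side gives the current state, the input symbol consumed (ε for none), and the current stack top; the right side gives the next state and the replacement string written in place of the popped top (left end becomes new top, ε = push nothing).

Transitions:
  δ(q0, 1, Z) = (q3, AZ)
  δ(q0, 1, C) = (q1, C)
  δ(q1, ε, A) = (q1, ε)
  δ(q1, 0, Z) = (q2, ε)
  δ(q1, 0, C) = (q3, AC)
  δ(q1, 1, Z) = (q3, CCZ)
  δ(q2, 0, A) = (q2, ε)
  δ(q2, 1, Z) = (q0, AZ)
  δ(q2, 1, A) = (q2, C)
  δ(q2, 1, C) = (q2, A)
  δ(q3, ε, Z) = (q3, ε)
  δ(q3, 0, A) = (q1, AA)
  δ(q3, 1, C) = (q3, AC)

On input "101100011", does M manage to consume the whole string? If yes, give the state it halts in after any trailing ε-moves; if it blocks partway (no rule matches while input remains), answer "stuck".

(q0, 101100011, Z)
  read 1, top Z: go to q3, push AZ → (q3, 01100011, AZ)
  read 0, top A: go to q1, push AA → (q1, 1100011, AAZ)
  ε-move, top A: go to q1, push ε → (q1, 1100011, AZ)
  ε-move, top A: go to q1, push ε → (q1, 1100011, Z)
  read 1, top Z: go to q3, push CCZ → (q3, 100011, CCZ)
  read 1, top C: go to q3, push AC → (q3, 00011, ACCZ)
  read 0, top A: go to q1, push AA → (q1, 0011, AACCZ)
  ε-move, top A: go to q1, push ε → (q1, 0011, ACCZ)
  ε-move, top A: go to q1, push ε → (q1, 0011, CCZ)
  read 0, top C: go to q3, push AC → (q3, 011, ACCZ)
  read 0, top A: go to q1, push AA → (q1, 11, AACCZ)
  ε-move, top A: go to q1, push ε → (q1, 11, ACCZ)
  ε-move, top A: go to q1, push ε → (q1, 11, CCZ)
No transition for (q1, 1, top C); M blocks with input 11 remaining.

stuck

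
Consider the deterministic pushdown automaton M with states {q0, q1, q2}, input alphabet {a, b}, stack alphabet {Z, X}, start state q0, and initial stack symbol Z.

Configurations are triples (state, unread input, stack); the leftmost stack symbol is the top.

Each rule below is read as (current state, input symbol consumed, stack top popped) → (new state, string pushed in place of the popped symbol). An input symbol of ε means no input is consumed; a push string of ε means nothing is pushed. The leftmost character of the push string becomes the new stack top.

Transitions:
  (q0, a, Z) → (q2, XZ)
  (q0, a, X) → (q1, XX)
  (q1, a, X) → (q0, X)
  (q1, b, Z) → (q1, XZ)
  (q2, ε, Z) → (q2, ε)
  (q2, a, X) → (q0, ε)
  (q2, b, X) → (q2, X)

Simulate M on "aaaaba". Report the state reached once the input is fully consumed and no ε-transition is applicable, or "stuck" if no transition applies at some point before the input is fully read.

stuck

(q0, aaaaba, Z)
  read a, top Z: go to q2, push XZ → (q2, aaaba, XZ)
  read a, top X: go to q0, push ε → (q0, aaba, Z)
  read a, top Z: go to q2, push XZ → (q2, aba, XZ)
  read a, top X: go to q0, push ε → (q0, ba, Z)
No transition for (q0, b, top Z); M blocks with input ba remaining.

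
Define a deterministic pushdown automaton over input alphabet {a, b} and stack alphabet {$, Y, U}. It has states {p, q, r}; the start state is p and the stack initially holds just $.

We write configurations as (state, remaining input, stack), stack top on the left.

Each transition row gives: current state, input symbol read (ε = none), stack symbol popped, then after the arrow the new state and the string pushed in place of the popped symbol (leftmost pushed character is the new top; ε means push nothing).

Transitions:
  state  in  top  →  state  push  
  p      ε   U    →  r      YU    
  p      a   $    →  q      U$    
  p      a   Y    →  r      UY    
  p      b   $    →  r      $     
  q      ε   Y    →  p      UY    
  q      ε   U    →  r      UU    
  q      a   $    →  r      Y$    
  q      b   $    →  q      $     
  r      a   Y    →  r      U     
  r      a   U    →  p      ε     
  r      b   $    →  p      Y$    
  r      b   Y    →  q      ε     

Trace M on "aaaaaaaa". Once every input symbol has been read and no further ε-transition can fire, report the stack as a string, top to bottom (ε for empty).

YU$

(p, aaaaaaaa, $) ⊢ (q, aaaaaaa, U$) ⊢ (r, aaaaaaa, UU$) ⊢ (p, aaaaaa, U$) ⊢ (r, aaaaaa, YU$) ⊢ (r, aaaaa, UU$) ⊢ (p, aaaa, U$) ⊢ (r, aaaa, YU$) ⊢ (r, aaa, UU$) ⊢ (p, aa, U$) ⊢ (r, aa, YU$) ⊢ (r, a, UU$) ⊢ (p, ε, U$) ⊢ (r, ε, YU$)
All input consumed in state r with stack YU$.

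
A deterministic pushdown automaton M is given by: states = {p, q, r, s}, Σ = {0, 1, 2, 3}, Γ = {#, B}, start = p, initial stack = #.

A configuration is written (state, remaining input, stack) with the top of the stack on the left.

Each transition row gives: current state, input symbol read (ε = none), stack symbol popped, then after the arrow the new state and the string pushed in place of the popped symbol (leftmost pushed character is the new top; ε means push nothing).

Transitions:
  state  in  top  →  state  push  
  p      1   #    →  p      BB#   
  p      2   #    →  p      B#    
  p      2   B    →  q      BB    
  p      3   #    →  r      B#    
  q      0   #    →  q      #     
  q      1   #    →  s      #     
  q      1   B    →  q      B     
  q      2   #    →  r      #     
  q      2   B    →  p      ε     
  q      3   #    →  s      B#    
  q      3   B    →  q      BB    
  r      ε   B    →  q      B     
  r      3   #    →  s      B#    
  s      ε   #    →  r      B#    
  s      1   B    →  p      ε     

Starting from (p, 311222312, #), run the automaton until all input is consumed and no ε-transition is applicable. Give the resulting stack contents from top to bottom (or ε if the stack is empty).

(p, 311222312, #)
  read 3, top #: go to r, push B# → (r, 11222312, B#)
  ε-move, top B: go to q, push B → (q, 11222312, B#)
  read 1, top B: go to q, push B → (q, 1222312, B#)
  read 1, top B: go to q, push B → (q, 222312, B#)
  read 2, top B: go to p, push ε → (p, 22312, #)
  read 2, top #: go to p, push B# → (p, 2312, B#)
  read 2, top B: go to q, push BB → (q, 312, BB#)
  read 3, top B: go to q, push BB → (q, 12, BBB#)
  read 1, top B: go to q, push B → (q, 2, BBB#)
  read 2, top B: go to p, push ε → (p, ε, BB#)
All input consumed in state p with stack BB#.

BB#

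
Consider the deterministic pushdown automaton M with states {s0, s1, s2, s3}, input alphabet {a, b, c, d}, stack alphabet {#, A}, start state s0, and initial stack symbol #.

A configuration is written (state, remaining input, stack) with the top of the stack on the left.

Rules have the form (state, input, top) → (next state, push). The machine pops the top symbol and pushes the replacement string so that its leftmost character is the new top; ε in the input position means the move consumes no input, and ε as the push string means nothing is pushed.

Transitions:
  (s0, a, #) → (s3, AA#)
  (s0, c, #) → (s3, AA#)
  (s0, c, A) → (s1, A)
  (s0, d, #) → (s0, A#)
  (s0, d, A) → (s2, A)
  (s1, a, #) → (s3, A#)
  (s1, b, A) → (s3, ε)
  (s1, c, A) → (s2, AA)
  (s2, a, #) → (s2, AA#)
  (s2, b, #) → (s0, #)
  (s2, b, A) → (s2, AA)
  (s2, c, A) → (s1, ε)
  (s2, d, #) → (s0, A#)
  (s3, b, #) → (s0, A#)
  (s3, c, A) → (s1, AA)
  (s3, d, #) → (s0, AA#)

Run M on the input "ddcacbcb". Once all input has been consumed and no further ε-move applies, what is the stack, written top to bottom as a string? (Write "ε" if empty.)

(s0, ddcacbcb, #)
  read d, top #: go to s0, push A# → (s0, dcacbcb, A#)
  read d, top A: go to s2, push A → (s2, cacbcb, A#)
  read c, top A: go to s1, push ε → (s1, acbcb, #)
  read a, top #: go to s3, push A# → (s3, cbcb, A#)
  read c, top A: go to s1, push AA → (s1, bcb, AA#)
  read b, top A: go to s3, push ε → (s3, cb, A#)
  read c, top A: go to s1, push AA → (s1, b, AA#)
  read b, top A: go to s3, push ε → (s3, ε, A#)
All input consumed in state s3 with stack A#.

A#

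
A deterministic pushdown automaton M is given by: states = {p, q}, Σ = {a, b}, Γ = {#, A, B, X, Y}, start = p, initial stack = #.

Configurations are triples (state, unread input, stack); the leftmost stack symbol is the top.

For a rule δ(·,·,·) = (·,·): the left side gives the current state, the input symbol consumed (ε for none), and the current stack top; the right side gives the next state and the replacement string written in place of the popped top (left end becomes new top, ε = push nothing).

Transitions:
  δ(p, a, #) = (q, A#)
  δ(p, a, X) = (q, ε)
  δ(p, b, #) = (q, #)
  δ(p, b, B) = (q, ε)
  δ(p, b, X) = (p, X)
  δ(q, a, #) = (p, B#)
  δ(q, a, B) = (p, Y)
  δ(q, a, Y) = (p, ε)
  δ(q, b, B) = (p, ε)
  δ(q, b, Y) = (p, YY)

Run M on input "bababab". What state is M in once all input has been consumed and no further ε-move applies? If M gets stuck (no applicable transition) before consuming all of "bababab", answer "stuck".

(p, bababab, #)
  read b, top #: go to q, push # → (q, ababab, #)
  read a, top #: go to p, push B# → (p, babab, B#)
  read b, top B: go to q, push ε → (q, abab, #)
  read a, top #: go to p, push B# → (p, bab, B#)
  read b, top B: go to q, push ε → (q, ab, #)
  read a, top #: go to p, push B# → (p, b, B#)
  read b, top B: go to q, push ε → (q, ε, #)
All input consumed; M is in state q.

q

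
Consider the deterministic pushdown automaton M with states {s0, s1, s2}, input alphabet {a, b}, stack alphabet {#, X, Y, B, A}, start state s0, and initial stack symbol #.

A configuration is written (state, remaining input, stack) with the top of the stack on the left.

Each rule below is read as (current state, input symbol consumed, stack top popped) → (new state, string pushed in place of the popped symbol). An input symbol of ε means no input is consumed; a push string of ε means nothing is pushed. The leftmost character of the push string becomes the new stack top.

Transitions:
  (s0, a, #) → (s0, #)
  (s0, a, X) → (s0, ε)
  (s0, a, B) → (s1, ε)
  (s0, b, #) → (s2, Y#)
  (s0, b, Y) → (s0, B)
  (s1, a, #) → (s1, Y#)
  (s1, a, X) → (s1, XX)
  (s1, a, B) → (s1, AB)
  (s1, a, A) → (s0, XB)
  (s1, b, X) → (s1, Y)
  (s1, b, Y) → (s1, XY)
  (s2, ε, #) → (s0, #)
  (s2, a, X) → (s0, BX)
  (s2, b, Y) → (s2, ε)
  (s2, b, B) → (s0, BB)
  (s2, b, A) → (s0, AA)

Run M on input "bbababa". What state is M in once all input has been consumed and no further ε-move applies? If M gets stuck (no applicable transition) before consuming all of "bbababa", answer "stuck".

stuck

(s0, bbababa, #)
  read b, top #: go to s2, push Y# → (s2, bababa, Y#)
  read b, top Y: go to s2, push ε → (s2, ababa, #)
  ε-move, top #: go to s0, push # → (s0, ababa, #)
  read a, top #: go to s0, push # → (s0, baba, #)
  read b, top #: go to s2, push Y# → (s2, aba, Y#)
No transition for (s2, a, top Y); M blocks with input aba remaining.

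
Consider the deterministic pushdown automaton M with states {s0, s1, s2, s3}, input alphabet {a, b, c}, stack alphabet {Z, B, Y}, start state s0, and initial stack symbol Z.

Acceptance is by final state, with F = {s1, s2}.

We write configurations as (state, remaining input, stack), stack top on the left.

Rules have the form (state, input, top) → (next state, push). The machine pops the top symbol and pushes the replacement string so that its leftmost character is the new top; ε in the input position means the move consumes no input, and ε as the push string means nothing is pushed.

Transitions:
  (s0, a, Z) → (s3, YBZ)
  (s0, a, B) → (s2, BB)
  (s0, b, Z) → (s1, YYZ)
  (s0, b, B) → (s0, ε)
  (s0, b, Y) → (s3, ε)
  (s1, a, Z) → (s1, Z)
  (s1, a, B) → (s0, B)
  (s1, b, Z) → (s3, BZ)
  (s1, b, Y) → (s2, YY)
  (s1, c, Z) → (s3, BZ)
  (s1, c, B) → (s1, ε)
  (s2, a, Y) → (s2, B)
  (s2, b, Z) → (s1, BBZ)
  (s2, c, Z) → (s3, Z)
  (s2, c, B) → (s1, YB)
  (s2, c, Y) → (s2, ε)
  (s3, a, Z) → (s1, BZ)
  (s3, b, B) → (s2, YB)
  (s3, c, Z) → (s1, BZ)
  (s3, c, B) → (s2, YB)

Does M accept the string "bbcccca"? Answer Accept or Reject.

(s0, bbcccca, Z) ⊢ (s1, bcccca, YYZ) ⊢ (s2, cccca, YYYZ) ⊢ (s2, ccca, YYZ) ⊢ (s2, cca, YZ) ⊢ (s2, ca, Z) ⊢ (s3, a, Z) ⊢ (s1, ε, BZ)
All input consumed; state s1 ∈ F.

Accept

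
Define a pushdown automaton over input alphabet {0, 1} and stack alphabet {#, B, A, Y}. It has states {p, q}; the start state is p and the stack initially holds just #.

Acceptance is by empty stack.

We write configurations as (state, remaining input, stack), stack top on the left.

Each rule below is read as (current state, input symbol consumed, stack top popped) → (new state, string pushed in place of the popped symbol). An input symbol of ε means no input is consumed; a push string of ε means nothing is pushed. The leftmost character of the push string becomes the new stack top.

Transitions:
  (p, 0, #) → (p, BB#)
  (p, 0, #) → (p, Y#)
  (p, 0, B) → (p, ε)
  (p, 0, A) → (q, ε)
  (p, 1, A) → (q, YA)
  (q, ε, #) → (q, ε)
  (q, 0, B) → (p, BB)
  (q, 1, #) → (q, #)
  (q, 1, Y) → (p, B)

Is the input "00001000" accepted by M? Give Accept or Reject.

Reject

No computation consumes all input and empties the stack.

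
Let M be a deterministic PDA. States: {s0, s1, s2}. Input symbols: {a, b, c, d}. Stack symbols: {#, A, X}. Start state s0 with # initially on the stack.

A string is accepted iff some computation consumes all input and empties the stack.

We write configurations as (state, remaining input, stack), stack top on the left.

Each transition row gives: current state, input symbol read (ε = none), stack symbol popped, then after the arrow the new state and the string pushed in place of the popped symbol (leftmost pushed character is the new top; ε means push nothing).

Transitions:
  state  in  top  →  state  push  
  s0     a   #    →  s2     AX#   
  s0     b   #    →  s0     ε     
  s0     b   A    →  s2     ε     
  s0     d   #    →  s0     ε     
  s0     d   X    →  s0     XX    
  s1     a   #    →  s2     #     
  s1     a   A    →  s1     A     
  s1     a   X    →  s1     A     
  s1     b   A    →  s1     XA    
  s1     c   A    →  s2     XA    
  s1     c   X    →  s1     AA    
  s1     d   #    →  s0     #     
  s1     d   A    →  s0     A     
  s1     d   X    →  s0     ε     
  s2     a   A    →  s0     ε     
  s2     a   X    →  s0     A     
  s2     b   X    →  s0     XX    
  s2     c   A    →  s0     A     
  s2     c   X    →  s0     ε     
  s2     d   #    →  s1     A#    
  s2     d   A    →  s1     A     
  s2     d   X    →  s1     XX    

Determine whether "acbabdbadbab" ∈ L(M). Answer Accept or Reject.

(s0, acbabdbadbab, #)
  read a, top #: go to s2, push AX# → (s2, cbabdbadbab, AX#)
  read c, top A: go to s0, push A → (s0, babdbadbab, AX#)
  read b, top A: go to s2, push ε → (s2, abdbadbab, X#)
  read a, top X: go to s0, push A → (s0, bdbadbab, A#)
  read b, top A: go to s2, push ε → (s2, dbadbab, #)
  read d, top #: go to s1, push A# → (s1, badbab, A#)
  read b, top A: go to s1, push XA → (s1, adbab, XA#)
  read a, top X: go to s1, push A → (s1, dbab, AA#)
  read d, top A: go to s0, push A → (s0, bab, AA#)
  read b, top A: go to s2, push ε → (s2, ab, A#)
  read a, top A: go to s0, push ε → (s0, b, #)
  read b, top #: go to s0, push ε → (s0, ε, ε)
All input consumed and the stack is empty.

Accept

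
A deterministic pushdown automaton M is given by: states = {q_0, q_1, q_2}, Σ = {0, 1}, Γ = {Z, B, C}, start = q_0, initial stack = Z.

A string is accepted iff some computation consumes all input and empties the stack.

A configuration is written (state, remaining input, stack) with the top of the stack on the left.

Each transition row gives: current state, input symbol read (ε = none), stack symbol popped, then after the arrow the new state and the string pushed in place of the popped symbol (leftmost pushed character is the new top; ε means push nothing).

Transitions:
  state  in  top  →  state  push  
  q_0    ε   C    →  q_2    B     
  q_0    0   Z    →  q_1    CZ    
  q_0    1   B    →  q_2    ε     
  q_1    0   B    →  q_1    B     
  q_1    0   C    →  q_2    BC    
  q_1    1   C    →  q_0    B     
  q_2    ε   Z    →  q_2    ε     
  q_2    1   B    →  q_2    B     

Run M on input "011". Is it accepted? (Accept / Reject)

(q_0, 011, Z) ⊢ (q_1, 11, CZ) ⊢ (q_0, 1, BZ) ⊢ (q_2, ε, Z) ⊢ (q_2, ε, ε)
All input consumed and the stack is empty.

Accept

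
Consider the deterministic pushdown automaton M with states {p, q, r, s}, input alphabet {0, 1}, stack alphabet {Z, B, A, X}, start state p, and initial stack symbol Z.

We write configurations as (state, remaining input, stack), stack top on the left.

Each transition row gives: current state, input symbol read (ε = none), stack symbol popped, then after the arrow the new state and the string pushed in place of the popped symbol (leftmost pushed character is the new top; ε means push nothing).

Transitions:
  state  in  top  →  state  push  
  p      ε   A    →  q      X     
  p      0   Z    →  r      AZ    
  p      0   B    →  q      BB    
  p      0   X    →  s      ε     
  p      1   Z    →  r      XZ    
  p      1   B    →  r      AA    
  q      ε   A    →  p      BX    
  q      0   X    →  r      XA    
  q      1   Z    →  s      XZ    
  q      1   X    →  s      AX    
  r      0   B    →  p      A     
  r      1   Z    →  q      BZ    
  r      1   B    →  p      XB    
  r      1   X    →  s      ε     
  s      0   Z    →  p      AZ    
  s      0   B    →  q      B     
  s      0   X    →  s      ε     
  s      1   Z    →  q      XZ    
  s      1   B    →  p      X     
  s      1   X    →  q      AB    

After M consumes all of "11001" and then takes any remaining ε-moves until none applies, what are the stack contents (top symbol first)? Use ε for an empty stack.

(p, 11001, Z) ⊢ (r, 1001, XZ) ⊢ (s, 001, Z) ⊢ (p, 01, AZ) ⊢ (q, 01, XZ) ⊢ (r, 1, XAZ) ⊢ (s, ε, AZ)
All input consumed in state s with stack AZ.

AZ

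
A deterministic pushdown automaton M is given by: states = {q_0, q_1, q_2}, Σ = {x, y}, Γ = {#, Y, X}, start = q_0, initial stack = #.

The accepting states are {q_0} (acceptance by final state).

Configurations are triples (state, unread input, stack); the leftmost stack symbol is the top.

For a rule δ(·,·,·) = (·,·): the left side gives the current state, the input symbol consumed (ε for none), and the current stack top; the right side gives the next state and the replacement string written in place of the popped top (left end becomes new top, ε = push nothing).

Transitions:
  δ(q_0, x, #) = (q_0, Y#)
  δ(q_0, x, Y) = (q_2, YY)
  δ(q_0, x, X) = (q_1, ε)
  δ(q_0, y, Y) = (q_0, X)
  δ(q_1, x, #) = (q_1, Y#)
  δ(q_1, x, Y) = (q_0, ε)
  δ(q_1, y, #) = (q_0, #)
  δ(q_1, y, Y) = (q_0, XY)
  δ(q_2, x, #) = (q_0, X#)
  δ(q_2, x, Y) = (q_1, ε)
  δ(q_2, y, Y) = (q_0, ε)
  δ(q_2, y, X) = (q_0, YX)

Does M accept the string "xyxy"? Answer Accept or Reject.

Accept

(q_0, xyxy, #) ⊢ (q_0, yxy, Y#) ⊢ (q_0, xy, X#) ⊢ (q_1, y, #) ⊢ (q_0, ε, #)
All input consumed; state q_0 ∈ F.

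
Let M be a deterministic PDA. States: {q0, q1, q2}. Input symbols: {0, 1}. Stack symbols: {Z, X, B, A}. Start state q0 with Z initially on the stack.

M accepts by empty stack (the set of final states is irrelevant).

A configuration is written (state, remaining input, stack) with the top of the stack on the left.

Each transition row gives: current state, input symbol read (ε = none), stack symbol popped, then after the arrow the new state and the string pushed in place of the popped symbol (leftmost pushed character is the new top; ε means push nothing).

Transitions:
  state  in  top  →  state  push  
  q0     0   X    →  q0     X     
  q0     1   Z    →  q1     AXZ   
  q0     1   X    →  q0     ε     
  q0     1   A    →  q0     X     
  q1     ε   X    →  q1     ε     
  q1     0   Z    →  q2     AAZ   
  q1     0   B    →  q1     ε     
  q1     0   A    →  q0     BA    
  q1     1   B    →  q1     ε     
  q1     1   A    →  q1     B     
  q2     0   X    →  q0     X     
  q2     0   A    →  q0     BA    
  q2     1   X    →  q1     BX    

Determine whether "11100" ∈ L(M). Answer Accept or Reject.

(q0, 11100, Z)
  read 1, top Z: go to q1, push AXZ → (q1, 1100, AXZ)
  read 1, top A: go to q1, push B → (q1, 100, BXZ)
  read 1, top B: go to q1, push ε → (q1, 00, XZ)
  ε-move, top X: go to q1, push ε → (q1, 00, Z)
  read 0, top Z: go to q2, push AAZ → (q2, 0, AAZ)
  read 0, top A: go to q0, push BA → (q0, ε, BAAZ)
All input consumed; stack is BAAZ, not empty, and no further ε-move applies.

Reject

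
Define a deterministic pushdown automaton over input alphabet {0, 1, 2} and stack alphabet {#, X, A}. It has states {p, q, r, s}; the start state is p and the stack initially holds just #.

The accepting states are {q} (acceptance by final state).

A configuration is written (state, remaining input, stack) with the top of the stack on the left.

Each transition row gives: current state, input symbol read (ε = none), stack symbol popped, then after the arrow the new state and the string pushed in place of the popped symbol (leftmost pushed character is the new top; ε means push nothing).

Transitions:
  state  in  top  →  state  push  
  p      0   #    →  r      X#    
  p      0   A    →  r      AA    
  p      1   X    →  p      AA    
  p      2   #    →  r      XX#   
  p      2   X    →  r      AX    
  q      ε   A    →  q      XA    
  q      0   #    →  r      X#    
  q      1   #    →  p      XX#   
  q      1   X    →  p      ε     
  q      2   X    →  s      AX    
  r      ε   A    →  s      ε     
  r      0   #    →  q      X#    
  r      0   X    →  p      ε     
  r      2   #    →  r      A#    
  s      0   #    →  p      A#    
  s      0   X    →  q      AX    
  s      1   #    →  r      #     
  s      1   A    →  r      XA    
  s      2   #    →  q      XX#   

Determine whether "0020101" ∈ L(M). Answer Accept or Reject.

(p, 0020101, #) ⊢ (r, 020101, X#) ⊢ (p, 20101, #) ⊢ (r, 0101, XX#) ⊢ (p, 101, X#) ⊢ (p, 01, AA#) ⊢ (r, 1, AAA#) ⊢ (s, 1, AA#) ⊢ (r, ε, XAA#)
All input consumed; state r ∉ F and no further ε-move applies.

Reject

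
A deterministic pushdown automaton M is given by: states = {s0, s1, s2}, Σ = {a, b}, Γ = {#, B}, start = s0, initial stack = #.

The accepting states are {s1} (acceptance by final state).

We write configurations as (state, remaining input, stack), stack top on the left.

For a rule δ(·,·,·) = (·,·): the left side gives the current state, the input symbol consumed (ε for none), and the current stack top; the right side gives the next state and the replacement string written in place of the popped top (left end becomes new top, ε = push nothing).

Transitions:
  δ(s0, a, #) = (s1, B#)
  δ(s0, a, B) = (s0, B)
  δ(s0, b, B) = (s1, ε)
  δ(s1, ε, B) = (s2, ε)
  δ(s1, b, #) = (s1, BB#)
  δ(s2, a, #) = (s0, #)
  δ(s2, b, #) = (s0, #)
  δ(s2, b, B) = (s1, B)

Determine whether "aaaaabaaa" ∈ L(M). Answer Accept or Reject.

(s0, aaaaabaaa, #) ⊢ (s1, aaaabaaa, B#) ⊢ (s2, aaaabaaa, #) ⊢ (s0, aaabaaa, #) ⊢ (s1, aabaaa, B#) ⊢ (s2, aabaaa, #) ⊢ (s0, abaaa, #) ⊢ (s1, baaa, B#) ⊢ (s2, baaa, #) ⊢ (s0, aaa, #) ⊢ (s1, aa, B#) ⊢ (s2, aa, #) ⊢ (s0, a, #) ⊢ (s1, ε, B#)
All input consumed; state s1 ∈ F.

Accept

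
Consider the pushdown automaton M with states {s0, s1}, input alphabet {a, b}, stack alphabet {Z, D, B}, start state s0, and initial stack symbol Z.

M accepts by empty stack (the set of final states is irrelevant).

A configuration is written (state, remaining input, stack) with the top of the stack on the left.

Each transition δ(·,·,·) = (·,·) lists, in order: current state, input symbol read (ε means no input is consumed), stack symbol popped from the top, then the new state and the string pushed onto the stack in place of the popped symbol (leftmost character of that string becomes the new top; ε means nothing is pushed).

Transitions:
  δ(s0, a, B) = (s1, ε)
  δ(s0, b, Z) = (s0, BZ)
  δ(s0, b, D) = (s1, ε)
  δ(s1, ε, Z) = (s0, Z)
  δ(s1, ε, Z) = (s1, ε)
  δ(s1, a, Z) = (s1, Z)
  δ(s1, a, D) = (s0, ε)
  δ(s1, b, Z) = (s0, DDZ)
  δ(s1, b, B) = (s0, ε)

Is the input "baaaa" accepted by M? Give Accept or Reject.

Accept

One accepting computation: (s0, baaaa, Z) ⊢ (s0, aaaa, BZ) ⊢ (s1, aaa, Z) ⊢ (s1, aa, Z) ⊢ (s1, a, Z) ⊢ (s1, ε, Z) ⊢ (s1, ε, ε)
All input consumed and the stack is empty.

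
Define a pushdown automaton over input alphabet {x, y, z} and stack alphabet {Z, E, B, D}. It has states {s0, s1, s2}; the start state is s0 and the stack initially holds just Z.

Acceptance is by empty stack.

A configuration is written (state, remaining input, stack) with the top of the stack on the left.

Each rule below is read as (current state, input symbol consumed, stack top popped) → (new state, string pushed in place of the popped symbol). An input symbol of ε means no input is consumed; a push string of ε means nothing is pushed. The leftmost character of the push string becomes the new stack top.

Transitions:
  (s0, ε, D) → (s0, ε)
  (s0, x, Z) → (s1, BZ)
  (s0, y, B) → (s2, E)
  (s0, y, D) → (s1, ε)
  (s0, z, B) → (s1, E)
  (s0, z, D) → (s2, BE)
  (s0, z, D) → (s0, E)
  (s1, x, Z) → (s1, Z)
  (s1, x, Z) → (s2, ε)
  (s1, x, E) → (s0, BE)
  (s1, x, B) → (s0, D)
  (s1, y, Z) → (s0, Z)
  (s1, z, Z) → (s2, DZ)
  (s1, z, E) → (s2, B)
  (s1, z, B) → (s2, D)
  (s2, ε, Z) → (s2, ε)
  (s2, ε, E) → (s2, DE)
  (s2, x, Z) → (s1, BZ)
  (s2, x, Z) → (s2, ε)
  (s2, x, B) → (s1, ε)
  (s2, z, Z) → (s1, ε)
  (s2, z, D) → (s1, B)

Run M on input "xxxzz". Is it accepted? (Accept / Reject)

No computation consumes all input and empties the stack.

Reject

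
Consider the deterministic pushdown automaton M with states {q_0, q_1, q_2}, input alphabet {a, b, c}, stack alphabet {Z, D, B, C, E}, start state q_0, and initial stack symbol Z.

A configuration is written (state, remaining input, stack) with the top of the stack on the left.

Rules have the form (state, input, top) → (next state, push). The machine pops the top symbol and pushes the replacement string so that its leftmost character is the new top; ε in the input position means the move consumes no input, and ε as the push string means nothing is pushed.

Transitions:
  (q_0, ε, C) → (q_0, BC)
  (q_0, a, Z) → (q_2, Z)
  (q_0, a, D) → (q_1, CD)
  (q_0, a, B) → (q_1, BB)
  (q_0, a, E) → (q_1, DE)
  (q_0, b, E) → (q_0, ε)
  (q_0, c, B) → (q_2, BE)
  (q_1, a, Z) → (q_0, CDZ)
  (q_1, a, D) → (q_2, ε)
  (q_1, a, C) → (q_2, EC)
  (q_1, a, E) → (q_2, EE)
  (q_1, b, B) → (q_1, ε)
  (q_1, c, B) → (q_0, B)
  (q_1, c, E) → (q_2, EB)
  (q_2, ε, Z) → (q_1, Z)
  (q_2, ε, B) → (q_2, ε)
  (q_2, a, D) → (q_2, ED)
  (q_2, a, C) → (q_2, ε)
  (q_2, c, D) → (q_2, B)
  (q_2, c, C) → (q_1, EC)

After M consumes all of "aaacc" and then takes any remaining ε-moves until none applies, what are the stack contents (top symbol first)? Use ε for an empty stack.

EBCDZ

(q_0, aaacc, Z)
  read a, top Z: go to q_2, push Z → (q_2, aacc, Z)
  ε-move, top Z: go to q_1, push Z → (q_1, aacc, Z)
  read a, top Z: go to q_0, push CDZ → (q_0, acc, CDZ)
  ε-move, top C: go to q_0, push BC → (q_0, acc, BCDZ)
  read a, top B: go to q_1, push BB → (q_1, cc, BBCDZ)
  read c, top B: go to q_0, push B → (q_0, c, BBCDZ)
  read c, top B: go to q_2, push BE → (q_2, ε, BEBCDZ)
  ε-move, top B: go to q_2, push ε → (q_2, ε, EBCDZ)
All input consumed in state q_2 with stack EBCDZ.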